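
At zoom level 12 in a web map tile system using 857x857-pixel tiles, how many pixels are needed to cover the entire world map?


tiles per axis = 2^12 = 4096
total tiles = 4096^2 = 16777216
pixels per axis = 4096 * 857 = 3510272
total pixels = 3510272^2 = 12322009513984

12322009513984 pixels


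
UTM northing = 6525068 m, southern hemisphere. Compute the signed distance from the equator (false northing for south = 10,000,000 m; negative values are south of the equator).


For southern: actual = 6525068 - 10000000 = -3474932 m

-3474932 m


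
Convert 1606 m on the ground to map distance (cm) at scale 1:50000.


map_cm = 1606 * 100 / 50000 = 3.212 cm ≈ 3.21 cm

3.21 cm


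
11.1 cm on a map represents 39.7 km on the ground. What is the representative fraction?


ground = 39.7 km = 3970000 cm; RF denominator = ground / map = 3970000 / 11.1 ≈ 357658; RF = 1:357658

1:357658


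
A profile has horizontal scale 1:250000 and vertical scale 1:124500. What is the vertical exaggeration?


VE = horizontal_scale / vertical_scale = 250000 / 124500 ≈ 2.0

2.0x


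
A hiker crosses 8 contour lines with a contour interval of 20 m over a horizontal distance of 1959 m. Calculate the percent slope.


elevation change = 8 * 20 = 160 m
slope = 160 / 1959 * 100 = 8.2%

8.2%


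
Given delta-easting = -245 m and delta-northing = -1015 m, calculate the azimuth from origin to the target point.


az = atan2(-245, -1015) = -166.4 deg
adjusted to 0-360: 193.6 degrees

193.6 degrees


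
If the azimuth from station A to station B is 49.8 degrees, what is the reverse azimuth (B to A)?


back azimuth = (49.8 + 180) mod 360 = 229.8 degrees

229.8 degrees


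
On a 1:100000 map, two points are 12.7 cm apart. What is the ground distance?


ground = 12.7 cm * 100000 / 100 = 12700.0 m = 12.7 km

12.7 km


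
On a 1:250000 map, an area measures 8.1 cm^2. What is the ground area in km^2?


ground_area = 8.1 * (250000/100)^2 = 50625000.0 m^2 = 50.625 km^2

50.625 km^2


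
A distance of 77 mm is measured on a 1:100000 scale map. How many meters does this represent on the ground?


ground = 77 mm * 100000 / 1000 = 7700.0 m

7700.0 m


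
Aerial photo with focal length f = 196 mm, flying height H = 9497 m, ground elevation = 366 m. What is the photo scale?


scale = f / (H - h) = 196 mm / 9131 m = 196 / 9131000 = 1:46587

1:46587


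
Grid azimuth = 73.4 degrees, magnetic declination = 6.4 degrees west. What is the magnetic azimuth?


magnetic azimuth = grid azimuth - declination (east +ve)
mag_az = 73.4 - -6.4 = 79.8 degrees

79.8 degrees


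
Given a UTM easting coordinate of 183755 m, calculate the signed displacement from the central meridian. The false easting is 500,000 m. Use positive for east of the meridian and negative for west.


displacement = 183755 - 500000 = -316245 m

-316245 m


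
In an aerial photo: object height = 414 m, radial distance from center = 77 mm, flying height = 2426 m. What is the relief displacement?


d = h * r / H = 414 * 77 / 2426 = 13.14 mm

13.14 mm


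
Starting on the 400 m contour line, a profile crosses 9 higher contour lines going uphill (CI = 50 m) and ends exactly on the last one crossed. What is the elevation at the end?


elevation = 400 + 9 * 50 = 850 m

850 m


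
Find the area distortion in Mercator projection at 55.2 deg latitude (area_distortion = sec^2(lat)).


area_distortion = 1/cos^2(55.2) = 3.07

3.07


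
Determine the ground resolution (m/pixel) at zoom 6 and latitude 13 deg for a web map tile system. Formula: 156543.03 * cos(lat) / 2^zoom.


res = 156543.03 * cos(13) / 2^6 = 156543.03 * 0.97437006 / 64 = 2383.29 m/pixel

2383.29 m/pixel


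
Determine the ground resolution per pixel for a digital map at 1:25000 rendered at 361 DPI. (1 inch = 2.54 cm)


pixel_cm = 2.54 / 361 ≈ 0.007036 cm
ground = pixel_cm * 25000 / 100 = 2.54 * 25000 / (361 * 100) = 63500 / 36100 ≈ 1.76 m

1.76 m


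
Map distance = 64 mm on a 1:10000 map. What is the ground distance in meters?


ground = 64 mm * 10000 / 1000 = 640.0 m

640.0 m


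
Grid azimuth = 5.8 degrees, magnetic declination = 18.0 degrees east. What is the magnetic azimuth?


magnetic azimuth = grid azimuth - declination (east +ve)
mag_az = 5.8 - 18.0 = 347.8 degrees

347.8 degrees


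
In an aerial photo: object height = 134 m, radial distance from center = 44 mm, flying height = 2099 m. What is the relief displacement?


d = h * r / H = 134 * 44 / 2099 = 2.81 mm

2.81 mm


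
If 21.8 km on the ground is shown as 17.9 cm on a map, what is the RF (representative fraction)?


ground = 21.8 km = 2180000 cm; RF denominator = ground / map = 2180000 / 17.9 ≈ 121788; RF = 1:121788

1:121788


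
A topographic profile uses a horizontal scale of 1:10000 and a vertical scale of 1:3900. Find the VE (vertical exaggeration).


VE = horizontal_scale / vertical_scale = 10000 / 3900 ≈ 2.6

2.6x


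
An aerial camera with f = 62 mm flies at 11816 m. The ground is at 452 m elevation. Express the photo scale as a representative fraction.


scale = f / (H - h) = 62 mm / 11364 m = 62 / 11364000 = 1:183290

1:183290


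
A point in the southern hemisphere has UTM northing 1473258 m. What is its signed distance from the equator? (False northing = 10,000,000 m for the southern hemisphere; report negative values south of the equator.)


For southern: actual = 1473258 - 10000000 = -8526742 m

-8526742 m


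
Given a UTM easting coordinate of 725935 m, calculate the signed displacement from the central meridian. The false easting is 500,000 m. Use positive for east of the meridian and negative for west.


displacement = 725935 - 500000 = 225935 m

225935 m


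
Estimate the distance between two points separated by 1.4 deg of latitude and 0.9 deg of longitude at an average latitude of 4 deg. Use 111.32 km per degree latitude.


dlat_km = 1.4 * 111.32 = 155.848
dlon_km = 0.9 * 111.32 * cos(4) ≈ 99.944
dist = sqrt(155.848^2 + 99.944^2) ≈ 185.1 km

185.1 km


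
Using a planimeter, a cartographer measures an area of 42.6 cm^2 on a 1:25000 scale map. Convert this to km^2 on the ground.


ground_area = 42.6 * (25000/100)^2 = 2662500.0 m^2 = 2.6625 km^2 ≈ 2.663 km^2

2.663 km^2


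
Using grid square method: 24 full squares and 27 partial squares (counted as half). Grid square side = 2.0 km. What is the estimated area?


effective squares = 24 + 27 * 0.5 = 37.5
area = 37.5 * 4.0 = 150.0 km^2

150.0 km^2


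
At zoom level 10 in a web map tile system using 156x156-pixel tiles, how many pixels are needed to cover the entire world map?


tiles per axis = 2^10 = 1024
total tiles = 1024^2 = 1048576
pixels per axis = 1024 * 156 = 159744
total pixels = 159744^2 = 25518145536

25518145536 pixels


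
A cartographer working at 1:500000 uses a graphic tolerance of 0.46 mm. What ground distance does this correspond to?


ground = 0.46 mm * 500000 / 1000 = 230.0 m

230.0 m


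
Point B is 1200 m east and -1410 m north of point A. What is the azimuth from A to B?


az = atan2(1200, -1410) = 139.6 deg
adjusted to 0-360: 139.6 degrees

139.6 degrees


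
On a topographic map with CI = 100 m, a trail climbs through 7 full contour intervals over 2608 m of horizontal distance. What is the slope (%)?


elevation change = 7 * 100 = 700 m
slope = 700 / 2608 * 100 = 26.8%

26.8%


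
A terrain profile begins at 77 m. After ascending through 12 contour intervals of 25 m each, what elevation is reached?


elevation = 77 + 12 * 25 = 377 m

377 m


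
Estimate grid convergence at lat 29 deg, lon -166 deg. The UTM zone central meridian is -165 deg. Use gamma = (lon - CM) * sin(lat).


gamma = (-166 - -165) * sin(29) = -1 * 0.48481 = -0.485 degrees

-0.485 degrees


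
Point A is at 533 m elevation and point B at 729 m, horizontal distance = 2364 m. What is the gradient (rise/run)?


gradient = (729 - 533) / 2364 = 196 / 2364 = 0.0829

0.0829


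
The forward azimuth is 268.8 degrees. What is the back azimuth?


back azimuth = (268.8 + 180) mod 360 = 88.8 degrees

88.8 degrees


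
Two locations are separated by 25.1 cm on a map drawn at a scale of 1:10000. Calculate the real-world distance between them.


ground = 25.1 cm * 10000 / 100 = 2510.0 m = 2.51 km

2.51 km


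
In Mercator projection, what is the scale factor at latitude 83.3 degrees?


SF = 1 / cos(83.3) = 1 / 0.116671 = 8.571

8.571


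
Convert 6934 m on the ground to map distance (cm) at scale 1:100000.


map_cm = 6934 * 100 / 100000 = 6.934 cm ≈ 6.93 cm

6.93 cm


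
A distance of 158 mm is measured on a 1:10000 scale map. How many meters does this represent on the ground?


ground = 158 mm * 10000 / 1000 = 1580.0 m

1580.0 m


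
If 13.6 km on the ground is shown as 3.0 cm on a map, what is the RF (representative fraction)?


ground = 13.6 km = 1360000 cm; RF denominator = ground / map = 1360000 / 3.0 ≈ 453333; RF = 1:453333

1:453333


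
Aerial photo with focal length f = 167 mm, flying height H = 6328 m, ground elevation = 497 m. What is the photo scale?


scale = f / (H - h) = 167 mm / 5831 m = 167 / 5831000 = 1:34916

1:34916


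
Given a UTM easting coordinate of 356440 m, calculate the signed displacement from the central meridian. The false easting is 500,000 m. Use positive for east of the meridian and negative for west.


displacement = 356440 - 500000 = -143560 m

-143560 m


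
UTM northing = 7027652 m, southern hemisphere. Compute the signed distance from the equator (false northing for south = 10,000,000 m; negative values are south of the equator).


For southern: actual = 7027652 - 10000000 = -2972348 m

-2972348 m


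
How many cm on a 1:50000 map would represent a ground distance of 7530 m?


map_cm = 7530 * 100 / 50000 = 15.06 cm

15.06 cm


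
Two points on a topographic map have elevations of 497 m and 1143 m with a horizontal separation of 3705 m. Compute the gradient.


gradient = (1143 - 497) / 3705 = 646 / 3705 = 0.1744

0.1744


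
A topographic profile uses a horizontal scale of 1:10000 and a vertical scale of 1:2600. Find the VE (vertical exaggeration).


VE = horizontal_scale / vertical_scale = 10000 / 2600 ≈ 3.8

3.8x


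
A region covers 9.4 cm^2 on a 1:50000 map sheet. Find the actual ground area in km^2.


ground_area = 9.4 * (50000/100)^2 = 2350000.0 m^2 = 2.35 km^2

2.35 km^2


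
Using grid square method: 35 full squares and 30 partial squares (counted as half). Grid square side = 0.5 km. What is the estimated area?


effective squares = 35 + 30 * 0.5 = 50.0
area = 50.0 * 0.25 = 12.5 km^2

12.5 km^2


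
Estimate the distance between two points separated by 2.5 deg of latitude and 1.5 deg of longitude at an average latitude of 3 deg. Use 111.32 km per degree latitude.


dlat_km = 2.5 * 111.32 = 278.3
dlon_km = 1.5 * 111.32 * cos(3) ≈ 166.751
dist = sqrt(278.3^2 + 166.751^2) ≈ 324.4 km

324.4 km


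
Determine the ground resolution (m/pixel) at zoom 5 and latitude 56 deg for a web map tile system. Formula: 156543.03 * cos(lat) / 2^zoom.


res = 156543.03 * cos(56) / 2^5 = 156543.03 * 0.5591929 / 32 = 2735.55 m/pixel

2735.55 m/pixel


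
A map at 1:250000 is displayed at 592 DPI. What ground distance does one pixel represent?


pixel_cm = 2.54 / 592 ≈ 0.004291 cm
ground = pixel_cm * 250000 / 100 = 2.54 * 250000 / (592 * 100) = 635000 / 59200 ≈ 10.73 m

10.73 m


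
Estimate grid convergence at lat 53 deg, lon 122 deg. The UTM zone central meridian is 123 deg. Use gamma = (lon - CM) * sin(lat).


gamma = (122 - 123) * sin(53) = -1 * 0.798636 = -0.799 degrees

-0.799 degrees


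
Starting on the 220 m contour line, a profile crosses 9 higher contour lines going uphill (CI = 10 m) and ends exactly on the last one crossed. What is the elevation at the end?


elevation = 220 + 9 * 10 = 310 m

310 m


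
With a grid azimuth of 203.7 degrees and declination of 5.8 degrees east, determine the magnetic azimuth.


magnetic azimuth = grid azimuth - declination (east +ve)
mag_az = 203.7 - 5.8 = 197.9 degrees

197.9 degrees


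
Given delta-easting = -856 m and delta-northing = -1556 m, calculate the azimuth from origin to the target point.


az = atan2(-856, -1556) = -151.2 deg
adjusted to 0-360: 208.8 degrees

208.8 degrees


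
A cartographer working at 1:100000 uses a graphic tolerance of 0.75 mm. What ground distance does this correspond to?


ground = 0.75 mm * 100000 / 1000 = 75.0 m

75.0 m


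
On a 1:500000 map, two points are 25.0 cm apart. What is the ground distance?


ground = 25.0 cm * 500000 / 100 = 125000.0 m = 125.0 km

125.0 km


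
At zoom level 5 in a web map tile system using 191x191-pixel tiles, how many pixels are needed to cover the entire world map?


tiles per axis = 2^5 = 32
total tiles = 32^2 = 1024
pixels per axis = 32 * 191 = 6112
total pixels = 6112^2 = 37356544

37356544 pixels


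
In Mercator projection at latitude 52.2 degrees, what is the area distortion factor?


area_distortion = 1/cos^2(52.2) = 2.662

2.662


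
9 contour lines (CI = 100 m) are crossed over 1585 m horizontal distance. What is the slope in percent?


elevation change = 9 * 100 = 900 m
slope = 900 / 1585 * 100 = 56.8%

56.8%


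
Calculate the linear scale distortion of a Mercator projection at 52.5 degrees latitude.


SF = 1 / cos(52.5) = 1 / 0.608761 = 1.643

1.643


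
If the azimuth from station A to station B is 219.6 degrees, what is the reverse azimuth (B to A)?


back azimuth = (219.6 + 180) mod 360 = 39.6 degrees

39.6 degrees


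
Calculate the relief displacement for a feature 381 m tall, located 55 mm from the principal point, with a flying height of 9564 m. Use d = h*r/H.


d = h * r / H = 381 * 55 / 9564 = 2.19 mm

2.19 mm


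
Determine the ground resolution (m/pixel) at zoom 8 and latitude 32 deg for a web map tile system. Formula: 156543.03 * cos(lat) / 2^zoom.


res = 156543.03 * cos(32) / 2^8 = 156543.03 * 0.8480481 / 256 = 518.58 m/pixel

518.58 m/pixel


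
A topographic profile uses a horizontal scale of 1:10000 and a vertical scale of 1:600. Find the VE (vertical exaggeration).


VE = horizontal_scale / vertical_scale = 10000 / 600 ≈ 16.7

16.7x


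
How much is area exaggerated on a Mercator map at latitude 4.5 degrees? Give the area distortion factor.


area_distortion = 1/cos^2(4.5) = 1.006

1.006


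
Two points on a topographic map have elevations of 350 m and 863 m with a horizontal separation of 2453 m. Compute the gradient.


gradient = (863 - 350) / 2453 = 513 / 2453 = 0.2091

0.2091


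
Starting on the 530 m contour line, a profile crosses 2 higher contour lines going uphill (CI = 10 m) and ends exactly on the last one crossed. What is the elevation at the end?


elevation = 530 + 2 * 10 = 550 m

550 m


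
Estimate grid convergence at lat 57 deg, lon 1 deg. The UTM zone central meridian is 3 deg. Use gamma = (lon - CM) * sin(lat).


gamma = (1 - 3) * sin(57) = -2 * 0.838671 = -1.677 degrees

-1.677 degrees


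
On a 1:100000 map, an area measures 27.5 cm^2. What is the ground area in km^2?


ground_area = 27.5 * (100000/100)^2 = 27500000.0 m^2 = 27.5 km^2

27.5 km^2


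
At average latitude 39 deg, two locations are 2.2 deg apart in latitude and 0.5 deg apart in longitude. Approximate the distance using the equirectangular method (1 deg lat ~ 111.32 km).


dlat_km = 2.2 * 111.32 = 244.904
dlon_km = 0.5 * 111.32 * cos(39) ≈ 43.256
dist = sqrt(244.904^2 + 43.256^2) ≈ 248.7 km

248.7 km


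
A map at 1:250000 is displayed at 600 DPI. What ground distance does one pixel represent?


pixel_cm = 2.54 / 600 ≈ 0.004233 cm
ground = pixel_cm * 250000 / 100 = 2.54 * 250000 / (600 * 100) = 635000 / 60000 ≈ 10.58 m

10.58 m


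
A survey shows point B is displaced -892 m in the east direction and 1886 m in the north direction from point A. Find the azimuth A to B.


az = atan2(-892, 1886) = -25.3 deg
adjusted to 0-360: 334.7 degrees

334.7 degrees


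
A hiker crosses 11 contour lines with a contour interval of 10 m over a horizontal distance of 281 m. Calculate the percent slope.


elevation change = 11 * 10 = 110 m
slope = 110 / 281 * 100 = 39.1%

39.1%


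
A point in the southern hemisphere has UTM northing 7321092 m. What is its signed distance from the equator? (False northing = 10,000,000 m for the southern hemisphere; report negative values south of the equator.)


For southern: actual = 7321092 - 10000000 = -2678908 m

-2678908 m


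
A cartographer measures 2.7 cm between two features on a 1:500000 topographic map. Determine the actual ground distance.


ground = 2.7 cm * 500000 / 100 = 13500.0 m = 13.5 km

13.5 km


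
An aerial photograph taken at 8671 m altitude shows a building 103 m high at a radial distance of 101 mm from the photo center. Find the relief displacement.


d = h * r / H = 103 * 101 / 8671 = 1.2 mm

1.2 mm


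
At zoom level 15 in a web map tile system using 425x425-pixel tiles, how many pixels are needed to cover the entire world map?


tiles per axis = 2^15 = 32768
total tiles = 32768^2 = 1073741824
pixels per axis = 32768 * 425 = 13926400
total pixels = 13926400^2 = 193944616960000

193944616960000 pixels


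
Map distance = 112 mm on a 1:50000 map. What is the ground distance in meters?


ground = 112 mm * 50000 / 1000 = 5600.0 m

5600.0 m


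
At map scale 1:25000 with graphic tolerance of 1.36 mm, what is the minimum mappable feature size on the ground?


ground = 1.36 mm * 25000 / 1000 = 34.0 m

34.0 m


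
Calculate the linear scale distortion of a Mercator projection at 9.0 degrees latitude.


SF = 1 / cos(9.0) = 1 / 0.987688 = 1.012

1.012


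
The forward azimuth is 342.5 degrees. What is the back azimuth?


back azimuth = (342.5 + 180) mod 360 = 162.5 degrees

162.5 degrees


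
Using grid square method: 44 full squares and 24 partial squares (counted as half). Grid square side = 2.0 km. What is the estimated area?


effective squares = 44 + 24 * 0.5 = 56.0
area = 56.0 * 4.0 = 224.0 km^2

224.0 km^2


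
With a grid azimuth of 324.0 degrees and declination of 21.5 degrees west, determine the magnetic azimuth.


magnetic azimuth = grid azimuth - declination (east +ve)
mag_az = 324.0 - -21.5 = 345.5 degrees

345.5 degrees


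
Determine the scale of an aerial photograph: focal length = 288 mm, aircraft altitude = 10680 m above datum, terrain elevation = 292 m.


scale = f / (H - h) = 288 mm / 10388 m = 288 / 10388000 = 1:36069

1:36069


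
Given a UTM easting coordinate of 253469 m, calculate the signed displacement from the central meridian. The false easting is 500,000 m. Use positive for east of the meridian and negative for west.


displacement = 253469 - 500000 = -246531 m

-246531 m


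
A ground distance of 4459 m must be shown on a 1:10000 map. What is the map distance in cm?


map_cm = 4459 * 100 / 10000 = 44.59 cm

44.59 cm


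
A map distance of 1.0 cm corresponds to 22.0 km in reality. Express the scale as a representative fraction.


ground = 22.0 km = 2200000 cm; RF denominator = ground / map = 2200000 / 1.0 = 2200000; RF = 1:2200000

1:2200000


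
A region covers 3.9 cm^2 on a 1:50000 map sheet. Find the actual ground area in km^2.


ground_area = 3.9 * (50000/100)^2 = 975000.0 m^2 = 0.975 km^2

0.975 km^2


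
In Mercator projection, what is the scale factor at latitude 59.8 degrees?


SF = 1 / cos(59.8) = 1 / 0.50302 = 1.988

1.988


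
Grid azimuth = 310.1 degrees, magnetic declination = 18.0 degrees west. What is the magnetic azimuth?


magnetic azimuth = grid azimuth - declination (east +ve)
mag_az = 310.1 - -18.0 = 328.1 degrees

328.1 degrees


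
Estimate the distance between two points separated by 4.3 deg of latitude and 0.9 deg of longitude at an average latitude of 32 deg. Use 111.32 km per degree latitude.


dlat_km = 4.3 * 111.32 = 478.676
dlon_km = 0.9 * 111.32 * cos(32) ≈ 84.964
dist = sqrt(478.676^2 + 84.964^2) ≈ 486.2 km

486.2 km


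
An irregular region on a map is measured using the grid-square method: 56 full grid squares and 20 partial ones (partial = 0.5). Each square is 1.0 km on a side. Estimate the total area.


effective squares = 56 + 20 * 0.5 = 66.0
area = 66.0 * 1.0 = 66.0 km^2

66.0 km^2


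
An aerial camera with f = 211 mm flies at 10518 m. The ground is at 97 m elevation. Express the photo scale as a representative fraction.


scale = f / (H - h) = 211 mm / 10421 m = 211 / 10421000 = 1:49389

1:49389


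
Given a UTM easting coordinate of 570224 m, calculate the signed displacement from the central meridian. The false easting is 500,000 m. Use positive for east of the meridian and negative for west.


displacement = 570224 - 500000 = 70224 m

70224 m


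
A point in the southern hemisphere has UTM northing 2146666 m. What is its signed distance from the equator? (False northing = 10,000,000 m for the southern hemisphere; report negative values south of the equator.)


For southern: actual = 2146666 - 10000000 = -7853334 m

-7853334 m


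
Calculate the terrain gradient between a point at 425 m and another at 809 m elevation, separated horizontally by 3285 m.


gradient = (809 - 425) / 3285 = 384 / 3285 = 0.1169

0.1169


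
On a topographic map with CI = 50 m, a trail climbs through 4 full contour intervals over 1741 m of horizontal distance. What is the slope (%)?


elevation change = 4 * 50 = 200 m
slope = 200 / 1741 * 100 = 11.5%

11.5%


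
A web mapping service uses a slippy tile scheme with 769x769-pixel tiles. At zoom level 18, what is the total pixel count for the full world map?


tiles per axis = 2^18 = 262144
total tiles = 262144^2 = 68719476736
pixels per axis = 262144 * 769 = 201588736
total pixels = 201588736^2 = 40638018482077696

40638018482077696 pixels


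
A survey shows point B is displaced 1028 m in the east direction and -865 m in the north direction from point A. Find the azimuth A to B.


az = atan2(1028, -865) = 130.1 deg
adjusted to 0-360: 130.1 degrees

130.1 degrees


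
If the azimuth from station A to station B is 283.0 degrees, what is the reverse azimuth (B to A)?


back azimuth = (283.0 + 180) mod 360 = 103.0 degrees

103.0 degrees


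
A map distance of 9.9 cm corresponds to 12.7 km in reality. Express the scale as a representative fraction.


ground = 12.7 km = 1270000 cm; RF denominator = ground / map = 1270000 / 9.9 ≈ 128283; RF = 1:128283

1:128283


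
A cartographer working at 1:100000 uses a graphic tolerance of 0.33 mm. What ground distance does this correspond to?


ground = 0.33 mm * 100000 / 1000 = 33.0 m

33.0 m


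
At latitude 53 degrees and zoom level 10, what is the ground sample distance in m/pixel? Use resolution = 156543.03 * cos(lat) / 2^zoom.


res = 156543.03 * cos(53) / 2^10 = 156543.03 * 0.60181502 / 1024 = 92.0 m/pixel

92.0 m/pixel


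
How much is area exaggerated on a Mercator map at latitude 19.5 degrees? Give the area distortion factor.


area_distortion = 1/cos^2(19.5) = 1.125

1.125


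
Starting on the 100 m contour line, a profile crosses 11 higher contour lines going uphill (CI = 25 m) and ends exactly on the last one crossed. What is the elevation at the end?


elevation = 100 + 11 * 25 = 375 m

375 m


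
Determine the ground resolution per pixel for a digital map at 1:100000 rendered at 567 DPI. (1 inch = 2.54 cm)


pixel_cm = 2.54 / 567 ≈ 0.00448 cm
ground = pixel_cm * 100000 / 100 = 2.54 * 100000 / (567 * 100) = 254000 / 56700 ≈ 4.48 m

4.48 m


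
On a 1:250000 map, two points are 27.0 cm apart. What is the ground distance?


ground = 27.0 cm * 250000 / 100 = 67500.0 m = 67.5 km

67.5 km


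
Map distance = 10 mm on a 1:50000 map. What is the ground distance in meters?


ground = 10 mm * 50000 / 1000 = 500.0 m

500.0 m


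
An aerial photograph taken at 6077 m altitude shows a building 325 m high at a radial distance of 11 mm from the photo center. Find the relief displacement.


d = h * r / H = 325 * 11 / 6077 = 0.59 mm

0.59 mm


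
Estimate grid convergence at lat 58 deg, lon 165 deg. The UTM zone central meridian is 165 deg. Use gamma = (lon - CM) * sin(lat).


gamma = (165 - 165) * sin(58) = 0 * 0.848048 = 0.0 degrees

0.0 degrees


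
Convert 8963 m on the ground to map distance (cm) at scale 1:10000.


map_cm = 8963 * 100 / 10000 = 89.63 cm

89.63 cm


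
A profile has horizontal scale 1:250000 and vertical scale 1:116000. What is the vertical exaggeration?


VE = horizontal_scale / vertical_scale = 250000 / 116000 ≈ 2.2

2.2x


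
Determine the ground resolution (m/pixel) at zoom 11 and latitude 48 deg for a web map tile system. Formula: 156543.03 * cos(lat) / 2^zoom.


res = 156543.03 * cos(48) / 2^11 = 156543.03 * 0.66913061 / 2048 = 51.15 m/pixel

51.15 m/pixel


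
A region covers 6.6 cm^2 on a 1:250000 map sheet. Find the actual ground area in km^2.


ground_area = 6.6 * (250000/100)^2 = 41250000.0 m^2 = 41.25 km^2

41.25 km^2


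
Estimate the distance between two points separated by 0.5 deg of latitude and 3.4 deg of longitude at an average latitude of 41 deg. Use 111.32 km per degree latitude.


dlat_km = 0.5 * 111.32 = 55.66
dlon_km = 3.4 * 111.32 * cos(41) ≈ 285.649
dist = sqrt(55.66^2 + 285.649^2) ≈ 291.0 km

291.0 km


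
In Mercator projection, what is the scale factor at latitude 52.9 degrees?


SF = 1 / cos(52.9) = 1 / 0.603208 = 1.658

1.658


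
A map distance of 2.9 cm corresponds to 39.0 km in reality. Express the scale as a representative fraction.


ground = 39.0 km = 3900000 cm; RF denominator = ground / map = 3900000 / 2.9 ≈ 1344828; RF = 1:1344828

1:1344828


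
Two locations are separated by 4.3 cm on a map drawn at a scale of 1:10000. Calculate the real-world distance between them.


ground = 4.3 cm * 10000 / 100 = 430.0 m

430.0 m


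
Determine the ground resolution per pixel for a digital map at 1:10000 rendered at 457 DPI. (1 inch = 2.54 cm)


pixel_cm = 2.54 / 457 ≈ 0.005558 cm
ground = pixel_cm * 10000 / 100 = 2.54 * 10000 / (457 * 100) = 25400 / 45700 ≈ 0.56 m

0.56 m


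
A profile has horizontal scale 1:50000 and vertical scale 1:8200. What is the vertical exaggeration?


VE = horizontal_scale / vertical_scale = 50000 / 8200 ≈ 6.1

6.1x


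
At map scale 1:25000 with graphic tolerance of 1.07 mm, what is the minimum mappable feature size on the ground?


ground = 1.07 mm * 25000 / 1000 = 26.75 m

26.75 m


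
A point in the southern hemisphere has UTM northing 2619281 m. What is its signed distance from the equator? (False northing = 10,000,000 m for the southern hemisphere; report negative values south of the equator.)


For southern: actual = 2619281 - 10000000 = -7380719 m

-7380719 m


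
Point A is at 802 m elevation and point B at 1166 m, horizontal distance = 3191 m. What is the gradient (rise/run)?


gradient = (1166 - 802) / 3191 = 364 / 3191 = 0.1141

0.1141


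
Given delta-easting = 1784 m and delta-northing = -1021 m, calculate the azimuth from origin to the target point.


az = atan2(1784, -1021) = 119.8 deg
adjusted to 0-360: 119.8 degrees

119.8 degrees


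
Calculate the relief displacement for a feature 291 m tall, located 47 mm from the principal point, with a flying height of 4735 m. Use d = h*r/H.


d = h * r / H = 291 * 47 / 4735 = 2.89 mm

2.89 mm


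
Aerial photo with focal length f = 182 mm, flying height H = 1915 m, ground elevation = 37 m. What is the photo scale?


scale = f / (H - h) = 182 mm / 1878 m = 182 / 1878000 = 1:10319

1:10319


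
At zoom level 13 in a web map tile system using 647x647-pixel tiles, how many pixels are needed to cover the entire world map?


tiles per axis = 2^13 = 8192
total tiles = 8192^2 = 67108864
pixels per axis = 8192 * 647 = 5300224
total pixels = 5300224^2 = 28092374450176

28092374450176 pixels


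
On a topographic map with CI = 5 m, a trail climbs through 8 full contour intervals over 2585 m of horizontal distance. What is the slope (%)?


elevation change = 8 * 5 = 40 m
slope = 40 / 2585 * 100 = 1.5%

1.5%


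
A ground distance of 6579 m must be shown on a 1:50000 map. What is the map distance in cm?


map_cm = 6579 * 100 / 50000 = 13.158 cm ≈ 13.16 cm

13.16 cm


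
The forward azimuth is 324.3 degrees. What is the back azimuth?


back azimuth = (324.3 + 180) mod 360 = 144.3 degrees

144.3 degrees


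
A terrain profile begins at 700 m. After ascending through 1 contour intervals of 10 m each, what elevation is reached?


elevation = 700 + 1 * 10 = 710 m

710 m


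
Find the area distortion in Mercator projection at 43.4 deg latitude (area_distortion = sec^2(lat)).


area_distortion = 1/cos^2(43.4) = 1.894

1.894


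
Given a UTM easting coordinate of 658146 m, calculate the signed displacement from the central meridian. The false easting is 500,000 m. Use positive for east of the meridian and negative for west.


displacement = 658146 - 500000 = 158146 m

158146 m


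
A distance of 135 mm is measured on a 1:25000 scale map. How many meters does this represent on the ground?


ground = 135 mm * 25000 / 1000 = 3375.0 m

3375.0 m


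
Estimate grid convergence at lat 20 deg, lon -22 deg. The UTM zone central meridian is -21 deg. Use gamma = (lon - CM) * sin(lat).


gamma = (-22 - -21) * sin(20) = -1 * 0.34202 = -0.342 degrees

-0.342 degrees


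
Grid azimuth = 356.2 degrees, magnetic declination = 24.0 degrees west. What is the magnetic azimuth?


magnetic azimuth = grid azimuth - declination (east +ve)
mag_az = 356.2 - -24.0 = 20.2 degrees

20.2 degrees


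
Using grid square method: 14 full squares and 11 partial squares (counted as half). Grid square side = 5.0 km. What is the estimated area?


effective squares = 14 + 11 * 0.5 = 19.5
area = 19.5 * 25.0 = 487.5 km^2

487.5 km^2


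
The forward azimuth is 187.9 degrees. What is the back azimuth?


back azimuth = (187.9 + 180) mod 360 = 7.9 degrees

7.9 degrees


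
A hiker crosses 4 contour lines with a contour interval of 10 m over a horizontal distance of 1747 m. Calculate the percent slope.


elevation change = 4 * 10 = 40 m
slope = 40 / 1747 * 100 = 2.3%

2.3%


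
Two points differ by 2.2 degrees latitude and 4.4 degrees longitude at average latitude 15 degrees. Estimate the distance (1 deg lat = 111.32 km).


dlat_km = 2.2 * 111.32 = 244.904
dlon_km = 4.4 * 111.32 * cos(15) ≈ 473.118
dist = sqrt(244.904^2 + 473.118^2) ≈ 532.7 km

532.7 km


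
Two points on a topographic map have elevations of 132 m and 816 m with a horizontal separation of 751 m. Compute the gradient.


gradient = (816 - 132) / 751 = 684 / 751 = 0.9108

0.9108


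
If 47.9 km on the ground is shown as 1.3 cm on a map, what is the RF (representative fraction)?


ground = 47.9 km = 4790000 cm; RF denominator = ground / map = 4790000 / 1.3 ≈ 3684615; RF = 1:3684615

1:3684615


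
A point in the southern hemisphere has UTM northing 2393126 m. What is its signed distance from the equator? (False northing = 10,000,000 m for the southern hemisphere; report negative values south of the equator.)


For southern: actual = 2393126 - 10000000 = -7606874 m

-7606874 m


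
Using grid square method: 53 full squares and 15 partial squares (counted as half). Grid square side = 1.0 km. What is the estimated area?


effective squares = 53 + 15 * 0.5 = 60.5
area = 60.5 * 1.0 = 60.5 km^2

60.5 km^2


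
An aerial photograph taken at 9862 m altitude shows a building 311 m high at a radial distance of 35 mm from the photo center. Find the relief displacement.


d = h * r / H = 311 * 35 / 9862 = 1.1 mm

1.1 mm


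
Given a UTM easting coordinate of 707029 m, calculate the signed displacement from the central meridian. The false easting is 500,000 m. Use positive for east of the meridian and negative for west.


displacement = 707029 - 500000 = 207029 m

207029 m


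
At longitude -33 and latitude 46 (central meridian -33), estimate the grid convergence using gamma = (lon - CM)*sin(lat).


gamma = (-33 - -33) * sin(46) = 0 * 0.71934 = 0.0 degrees

0.0 degrees


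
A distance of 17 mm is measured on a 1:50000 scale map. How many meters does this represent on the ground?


ground = 17 mm * 50000 / 1000 = 850.0 m

850.0 m


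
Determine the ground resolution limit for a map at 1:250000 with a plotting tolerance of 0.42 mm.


ground = 0.42 mm * 250000 / 1000 = 105.0 m

105.0 m


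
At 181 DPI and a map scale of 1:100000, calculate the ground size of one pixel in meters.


pixel_cm = 2.54 / 181 ≈ 0.014033 cm
ground = pixel_cm * 100000 / 100 = 2.54 * 100000 / (181 * 100) = 254000 / 18100 ≈ 14.03 m

14.03 m


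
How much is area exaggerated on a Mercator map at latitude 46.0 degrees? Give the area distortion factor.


area_distortion = 1/cos^2(46.0) = 2.072

2.072


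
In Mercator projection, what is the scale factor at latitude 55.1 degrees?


SF = 1 / cos(55.1) = 1 / 0.572146 = 1.748

1.748


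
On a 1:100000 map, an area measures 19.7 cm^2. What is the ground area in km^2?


ground_area = 19.7 * (100000/100)^2 = 19700000.0 m^2 = 19.7 km^2

19.7 km^2


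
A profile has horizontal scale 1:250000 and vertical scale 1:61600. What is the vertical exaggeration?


VE = horizontal_scale / vertical_scale = 250000 / 61600 ≈ 4.1

4.1x


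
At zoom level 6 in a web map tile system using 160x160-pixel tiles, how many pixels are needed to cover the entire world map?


tiles per axis = 2^6 = 64
total tiles = 64^2 = 4096
pixels per axis = 64 * 160 = 10240
total pixels = 10240^2 = 104857600

104857600 pixels


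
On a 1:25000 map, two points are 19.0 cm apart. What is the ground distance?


ground = 19.0 cm * 25000 / 100 = 4750.0 m = 4.75 km

4.75 km


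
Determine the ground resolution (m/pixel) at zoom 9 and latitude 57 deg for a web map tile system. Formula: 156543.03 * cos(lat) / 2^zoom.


res = 156543.03 * cos(57) / 2^9 = 156543.03 * 0.54463904 / 512 = 166.52 m/pixel

166.52 m/pixel


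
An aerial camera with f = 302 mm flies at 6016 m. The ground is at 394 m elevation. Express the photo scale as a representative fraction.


scale = f / (H - h) = 302 mm / 5622 m = 302 / 5622000 = 1:18616

1:18616


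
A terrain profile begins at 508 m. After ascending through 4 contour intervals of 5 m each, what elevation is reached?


elevation = 508 + 4 * 5 = 528 m

528 m


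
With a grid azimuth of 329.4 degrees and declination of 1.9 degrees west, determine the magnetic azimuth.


magnetic azimuth = grid azimuth - declination (east +ve)
mag_az = 329.4 - -1.9 = 331.3 degrees

331.3 degrees


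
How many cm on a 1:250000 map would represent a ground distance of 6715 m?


map_cm = 6715 * 100 / 250000 = 2.686 cm ≈ 2.69 cm

2.69 cm


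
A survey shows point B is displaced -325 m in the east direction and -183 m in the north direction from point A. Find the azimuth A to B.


az = atan2(-325, -183) = -119.4 deg
adjusted to 0-360: 240.6 degrees

240.6 degrees


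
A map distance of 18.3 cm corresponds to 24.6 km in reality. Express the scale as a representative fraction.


ground = 24.6 km = 2460000 cm; RF denominator = ground / map = 2460000 / 18.3 ≈ 134426; RF = 1:134426

1:134426


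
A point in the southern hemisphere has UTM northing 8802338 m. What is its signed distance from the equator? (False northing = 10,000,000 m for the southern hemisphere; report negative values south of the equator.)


For southern: actual = 8802338 - 10000000 = -1197662 m

-1197662 m


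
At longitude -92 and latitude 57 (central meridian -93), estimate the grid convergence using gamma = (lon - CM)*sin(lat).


gamma = (-92 - -93) * sin(57) = 1 * 0.838671 = 0.839 degrees

0.839 degrees


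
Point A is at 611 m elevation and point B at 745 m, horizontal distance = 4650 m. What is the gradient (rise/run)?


gradient = (745 - 611) / 4650 = 134 / 4650 = 0.0288

0.0288


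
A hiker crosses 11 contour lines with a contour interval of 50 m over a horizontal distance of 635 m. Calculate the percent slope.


elevation change = 11 * 50 = 550 m
slope = 550 / 635 * 100 = 86.6%

86.6%


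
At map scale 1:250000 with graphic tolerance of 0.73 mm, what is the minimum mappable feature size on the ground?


ground = 0.73 mm * 250000 / 1000 = 182.5 m

182.5 m


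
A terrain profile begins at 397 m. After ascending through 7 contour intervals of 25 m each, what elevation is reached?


elevation = 397 + 7 * 25 = 572 m

572 m


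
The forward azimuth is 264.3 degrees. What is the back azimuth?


back azimuth = (264.3 + 180) mod 360 = 84.3 degrees

84.3 degrees


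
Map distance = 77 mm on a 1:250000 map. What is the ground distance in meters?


ground = 77 mm * 250000 / 1000 = 19250.0 m

19250.0 m


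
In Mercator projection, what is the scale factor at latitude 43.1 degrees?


SF = 1 / cos(43.1) = 1 / 0.730162 = 1.37

1.37


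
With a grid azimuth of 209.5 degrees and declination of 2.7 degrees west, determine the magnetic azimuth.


magnetic azimuth = grid azimuth - declination (east +ve)
mag_az = 209.5 - -2.7 = 212.2 degrees

212.2 degrees


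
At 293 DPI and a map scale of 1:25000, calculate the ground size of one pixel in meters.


pixel_cm = 2.54 / 293 ≈ 0.008669 cm
ground = pixel_cm * 25000 / 100 = 2.54 * 25000 / (293 * 100) = 63500 / 29300 ≈ 2.17 m

2.17 m


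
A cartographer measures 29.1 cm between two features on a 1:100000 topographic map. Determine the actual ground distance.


ground = 29.1 cm * 100000 / 100 = 29100.0 m = 29.1 km

29.1 km


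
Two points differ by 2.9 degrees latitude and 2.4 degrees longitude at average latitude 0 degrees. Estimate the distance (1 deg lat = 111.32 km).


dlat_km = 2.9 * 111.32 = 322.828
dlon_km = 2.4 * 111.32 * cos(0) ≈ 267.168
dist = sqrt(322.828^2 + 267.168^2) ≈ 419.0 km

419.0 km


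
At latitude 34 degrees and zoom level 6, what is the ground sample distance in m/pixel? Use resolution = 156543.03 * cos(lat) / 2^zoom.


res = 156543.03 * cos(34) / 2^6 = 156543.03 * 0.82903757 / 64 = 2027.81 m/pixel

2027.81 m/pixel


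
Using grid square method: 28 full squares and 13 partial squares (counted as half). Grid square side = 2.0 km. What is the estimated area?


effective squares = 28 + 13 * 0.5 = 34.5
area = 34.5 * 4.0 = 138.0 km^2

138.0 km^2


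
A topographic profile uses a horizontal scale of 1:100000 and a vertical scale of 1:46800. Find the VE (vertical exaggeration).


VE = horizontal_scale / vertical_scale = 100000 / 46800 ≈ 2.1

2.1x


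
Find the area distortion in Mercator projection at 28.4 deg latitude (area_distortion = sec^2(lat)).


area_distortion = 1/cos^2(28.4) = 1.292

1.292


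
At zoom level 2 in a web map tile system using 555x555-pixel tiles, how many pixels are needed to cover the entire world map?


tiles per axis = 2^2 = 4
total tiles = 4^2 = 16
pixels per axis = 4 * 555 = 2220
total pixels = 2220^2 = 4928400

4928400 pixels


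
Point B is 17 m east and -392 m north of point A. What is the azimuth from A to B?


az = atan2(17, -392) = 177.5 deg
adjusted to 0-360: 177.5 degrees

177.5 degrees


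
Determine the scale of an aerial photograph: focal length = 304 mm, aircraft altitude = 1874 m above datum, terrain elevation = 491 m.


scale = f / (H - h) = 304 mm / 1383 m = 304 / 1383000 = 1:4549

1:4549
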